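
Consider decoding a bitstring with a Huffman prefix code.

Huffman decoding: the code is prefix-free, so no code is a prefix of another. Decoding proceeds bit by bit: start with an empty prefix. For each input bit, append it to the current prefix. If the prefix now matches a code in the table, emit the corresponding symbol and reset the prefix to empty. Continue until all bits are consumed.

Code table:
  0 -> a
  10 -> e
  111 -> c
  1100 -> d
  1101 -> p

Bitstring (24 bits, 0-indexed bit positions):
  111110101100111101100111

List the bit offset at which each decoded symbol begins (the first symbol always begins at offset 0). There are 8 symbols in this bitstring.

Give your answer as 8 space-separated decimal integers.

Answer: 0 3 7 8 12 15 17 21

Derivation:
Bit 0: prefix='1' (no match yet)
Bit 1: prefix='11' (no match yet)
Bit 2: prefix='111' -> emit 'c', reset
Bit 3: prefix='1' (no match yet)
Bit 4: prefix='11' (no match yet)
Bit 5: prefix='110' (no match yet)
Bit 6: prefix='1101' -> emit 'p', reset
Bit 7: prefix='0' -> emit 'a', reset
Bit 8: prefix='1' (no match yet)
Bit 9: prefix='11' (no match yet)
Bit 10: prefix='110' (no match yet)
Bit 11: prefix='1100' -> emit 'd', reset
Bit 12: prefix='1' (no match yet)
Bit 13: prefix='11' (no match yet)
Bit 14: prefix='111' -> emit 'c', reset
Bit 15: prefix='1' (no match yet)
Bit 16: prefix='10' -> emit 'e', reset
Bit 17: prefix='1' (no match yet)
Bit 18: prefix='11' (no match yet)
Bit 19: prefix='110' (no match yet)
Bit 20: prefix='1100' -> emit 'd', reset
Bit 21: prefix='1' (no match yet)
Bit 22: prefix='11' (no match yet)
Bit 23: prefix='111' -> emit 'c', reset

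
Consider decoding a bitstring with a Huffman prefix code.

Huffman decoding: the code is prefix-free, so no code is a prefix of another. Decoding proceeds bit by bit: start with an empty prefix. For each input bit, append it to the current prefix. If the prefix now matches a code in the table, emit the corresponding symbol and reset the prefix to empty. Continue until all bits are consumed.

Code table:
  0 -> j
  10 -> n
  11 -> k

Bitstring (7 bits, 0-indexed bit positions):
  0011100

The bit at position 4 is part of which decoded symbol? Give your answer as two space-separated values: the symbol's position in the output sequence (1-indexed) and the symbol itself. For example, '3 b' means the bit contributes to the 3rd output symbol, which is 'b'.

Answer: 4 n

Derivation:
Bit 0: prefix='0' -> emit 'j', reset
Bit 1: prefix='0' -> emit 'j', reset
Bit 2: prefix='1' (no match yet)
Bit 3: prefix='11' -> emit 'k', reset
Bit 4: prefix='1' (no match yet)
Bit 5: prefix='10' -> emit 'n', reset
Bit 6: prefix='0' -> emit 'j', reset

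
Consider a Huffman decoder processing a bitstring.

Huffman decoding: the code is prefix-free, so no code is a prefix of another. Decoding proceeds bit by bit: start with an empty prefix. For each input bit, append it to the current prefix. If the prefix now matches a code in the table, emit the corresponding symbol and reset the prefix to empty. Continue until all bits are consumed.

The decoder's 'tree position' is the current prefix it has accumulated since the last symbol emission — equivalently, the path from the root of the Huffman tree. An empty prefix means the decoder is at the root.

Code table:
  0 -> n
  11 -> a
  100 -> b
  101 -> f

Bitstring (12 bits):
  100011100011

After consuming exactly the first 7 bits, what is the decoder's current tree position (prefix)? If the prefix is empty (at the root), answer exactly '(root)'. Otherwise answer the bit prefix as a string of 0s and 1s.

Bit 0: prefix='1' (no match yet)
Bit 1: prefix='10' (no match yet)
Bit 2: prefix='100' -> emit 'b', reset
Bit 3: prefix='0' -> emit 'n', reset
Bit 4: prefix='1' (no match yet)
Bit 5: prefix='11' -> emit 'a', reset
Bit 6: prefix='1' (no match yet)

Answer: 1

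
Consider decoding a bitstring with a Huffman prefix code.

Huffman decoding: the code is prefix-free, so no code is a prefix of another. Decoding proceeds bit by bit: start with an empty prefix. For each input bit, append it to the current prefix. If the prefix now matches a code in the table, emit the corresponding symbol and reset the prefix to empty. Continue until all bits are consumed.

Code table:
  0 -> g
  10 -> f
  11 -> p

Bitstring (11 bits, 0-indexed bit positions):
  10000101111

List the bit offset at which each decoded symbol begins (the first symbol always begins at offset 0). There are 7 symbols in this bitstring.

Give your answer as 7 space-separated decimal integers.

Answer: 0 2 3 4 5 7 9

Derivation:
Bit 0: prefix='1' (no match yet)
Bit 1: prefix='10' -> emit 'f', reset
Bit 2: prefix='0' -> emit 'g', reset
Bit 3: prefix='0' -> emit 'g', reset
Bit 4: prefix='0' -> emit 'g', reset
Bit 5: prefix='1' (no match yet)
Bit 6: prefix='10' -> emit 'f', reset
Bit 7: prefix='1' (no match yet)
Bit 8: prefix='11' -> emit 'p', reset
Bit 9: prefix='1' (no match yet)
Bit 10: prefix='11' -> emit 'p', reset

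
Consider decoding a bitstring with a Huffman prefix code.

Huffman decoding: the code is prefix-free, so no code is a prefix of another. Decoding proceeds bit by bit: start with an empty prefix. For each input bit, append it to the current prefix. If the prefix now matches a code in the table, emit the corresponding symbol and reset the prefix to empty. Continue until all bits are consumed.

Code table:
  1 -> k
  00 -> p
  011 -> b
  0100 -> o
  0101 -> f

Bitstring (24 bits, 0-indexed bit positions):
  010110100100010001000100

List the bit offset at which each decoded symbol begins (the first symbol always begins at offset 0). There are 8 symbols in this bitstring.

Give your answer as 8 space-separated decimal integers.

Bit 0: prefix='0' (no match yet)
Bit 1: prefix='01' (no match yet)
Bit 2: prefix='010' (no match yet)
Bit 3: prefix='0101' -> emit 'f', reset
Bit 4: prefix='1' -> emit 'k', reset
Bit 5: prefix='0' (no match yet)
Bit 6: prefix='01' (no match yet)
Bit 7: prefix='010' (no match yet)
Bit 8: prefix='0100' -> emit 'o', reset
Bit 9: prefix='1' -> emit 'k', reset
Bit 10: prefix='0' (no match yet)
Bit 11: prefix='00' -> emit 'p', reset
Bit 12: prefix='0' (no match yet)
Bit 13: prefix='01' (no match yet)
Bit 14: prefix='010' (no match yet)
Bit 15: prefix='0100' -> emit 'o', reset
Bit 16: prefix='0' (no match yet)
Bit 17: prefix='01' (no match yet)
Bit 18: prefix='010' (no match yet)
Bit 19: prefix='0100' -> emit 'o', reset
Bit 20: prefix='0' (no match yet)
Bit 21: prefix='01' (no match yet)
Bit 22: prefix='010' (no match yet)
Bit 23: prefix='0100' -> emit 'o', reset

Answer: 0 4 5 9 10 12 16 20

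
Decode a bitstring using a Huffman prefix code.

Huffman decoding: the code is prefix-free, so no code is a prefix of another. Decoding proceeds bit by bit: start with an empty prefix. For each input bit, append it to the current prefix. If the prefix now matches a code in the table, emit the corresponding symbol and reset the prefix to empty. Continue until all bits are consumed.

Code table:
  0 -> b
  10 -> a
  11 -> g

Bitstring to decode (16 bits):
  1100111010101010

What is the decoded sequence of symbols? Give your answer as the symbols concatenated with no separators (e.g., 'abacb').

Bit 0: prefix='1' (no match yet)
Bit 1: prefix='11' -> emit 'g', reset
Bit 2: prefix='0' -> emit 'b', reset
Bit 3: prefix='0' -> emit 'b', reset
Bit 4: prefix='1' (no match yet)
Bit 5: prefix='11' -> emit 'g', reset
Bit 6: prefix='1' (no match yet)
Bit 7: prefix='10' -> emit 'a', reset
Bit 8: prefix='1' (no match yet)
Bit 9: prefix='10' -> emit 'a', reset
Bit 10: prefix='1' (no match yet)
Bit 11: prefix='10' -> emit 'a', reset
Bit 12: prefix='1' (no match yet)
Bit 13: prefix='10' -> emit 'a', reset
Bit 14: prefix='1' (no match yet)
Bit 15: prefix='10' -> emit 'a', reset

Answer: gbbgaaaaa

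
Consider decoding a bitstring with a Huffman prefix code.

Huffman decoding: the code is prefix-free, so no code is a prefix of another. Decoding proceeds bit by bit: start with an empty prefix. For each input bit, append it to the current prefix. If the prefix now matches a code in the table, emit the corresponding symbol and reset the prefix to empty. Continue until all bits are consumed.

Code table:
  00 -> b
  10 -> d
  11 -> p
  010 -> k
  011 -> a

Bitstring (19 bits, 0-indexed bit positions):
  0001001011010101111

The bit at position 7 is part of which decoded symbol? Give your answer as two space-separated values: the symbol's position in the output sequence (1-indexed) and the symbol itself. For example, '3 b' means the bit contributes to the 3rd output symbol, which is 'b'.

Answer: 3 k

Derivation:
Bit 0: prefix='0' (no match yet)
Bit 1: prefix='00' -> emit 'b', reset
Bit 2: prefix='0' (no match yet)
Bit 3: prefix='01' (no match yet)
Bit 4: prefix='010' -> emit 'k', reset
Bit 5: prefix='0' (no match yet)
Bit 6: prefix='01' (no match yet)
Bit 7: prefix='010' -> emit 'k', reset
Bit 8: prefix='1' (no match yet)
Bit 9: prefix='11' -> emit 'p', reset
Bit 10: prefix='0' (no match yet)
Bit 11: prefix='01' (no match yet)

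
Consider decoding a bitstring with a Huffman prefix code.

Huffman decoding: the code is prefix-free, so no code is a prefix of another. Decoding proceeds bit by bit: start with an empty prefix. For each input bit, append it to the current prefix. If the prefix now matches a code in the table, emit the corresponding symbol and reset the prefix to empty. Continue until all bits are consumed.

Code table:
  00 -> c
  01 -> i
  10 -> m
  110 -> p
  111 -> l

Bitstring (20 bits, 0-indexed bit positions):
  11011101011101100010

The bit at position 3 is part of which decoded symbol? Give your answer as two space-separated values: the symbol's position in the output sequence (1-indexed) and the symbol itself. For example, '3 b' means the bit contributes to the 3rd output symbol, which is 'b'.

Answer: 2 l

Derivation:
Bit 0: prefix='1' (no match yet)
Bit 1: prefix='11' (no match yet)
Bit 2: prefix='110' -> emit 'p', reset
Bit 3: prefix='1' (no match yet)
Bit 4: prefix='11' (no match yet)
Bit 5: prefix='111' -> emit 'l', reset
Bit 6: prefix='0' (no match yet)
Bit 7: prefix='01' -> emit 'i', reset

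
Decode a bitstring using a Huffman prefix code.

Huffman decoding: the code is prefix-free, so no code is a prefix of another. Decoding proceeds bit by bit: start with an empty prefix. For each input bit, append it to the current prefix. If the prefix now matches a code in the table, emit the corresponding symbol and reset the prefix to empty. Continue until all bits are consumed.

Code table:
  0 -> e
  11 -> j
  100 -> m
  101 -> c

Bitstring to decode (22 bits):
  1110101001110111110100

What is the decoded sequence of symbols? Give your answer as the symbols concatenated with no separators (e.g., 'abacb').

Answer: jcemjcjjem

Derivation:
Bit 0: prefix='1' (no match yet)
Bit 1: prefix='11' -> emit 'j', reset
Bit 2: prefix='1' (no match yet)
Bit 3: prefix='10' (no match yet)
Bit 4: prefix='101' -> emit 'c', reset
Bit 5: prefix='0' -> emit 'e', reset
Bit 6: prefix='1' (no match yet)
Bit 7: prefix='10' (no match yet)
Bit 8: prefix='100' -> emit 'm', reset
Bit 9: prefix='1' (no match yet)
Bit 10: prefix='11' -> emit 'j', reset
Bit 11: prefix='1' (no match yet)
Bit 12: prefix='10' (no match yet)
Bit 13: prefix='101' -> emit 'c', reset
Bit 14: prefix='1' (no match yet)
Bit 15: prefix='11' -> emit 'j', reset
Bit 16: prefix='1' (no match yet)
Bit 17: prefix='11' -> emit 'j', reset
Bit 18: prefix='0' -> emit 'e', reset
Bit 19: prefix='1' (no match yet)
Bit 20: prefix='10' (no match yet)
Bit 21: prefix='100' -> emit 'm', reset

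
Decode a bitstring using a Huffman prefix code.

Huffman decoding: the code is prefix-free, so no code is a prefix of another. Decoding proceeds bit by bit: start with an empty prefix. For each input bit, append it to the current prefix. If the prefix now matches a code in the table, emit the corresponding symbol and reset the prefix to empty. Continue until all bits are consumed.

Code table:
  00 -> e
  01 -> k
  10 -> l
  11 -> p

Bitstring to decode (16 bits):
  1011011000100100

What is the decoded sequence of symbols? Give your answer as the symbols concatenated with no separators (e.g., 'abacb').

Bit 0: prefix='1' (no match yet)
Bit 1: prefix='10' -> emit 'l', reset
Bit 2: prefix='1' (no match yet)
Bit 3: prefix='11' -> emit 'p', reset
Bit 4: prefix='0' (no match yet)
Bit 5: prefix='01' -> emit 'k', reset
Bit 6: prefix='1' (no match yet)
Bit 7: prefix='10' -> emit 'l', reset
Bit 8: prefix='0' (no match yet)
Bit 9: prefix='00' -> emit 'e', reset
Bit 10: prefix='1' (no match yet)
Bit 11: prefix='10' -> emit 'l', reset
Bit 12: prefix='0' (no match yet)
Bit 13: prefix='01' -> emit 'k', reset
Bit 14: prefix='0' (no match yet)
Bit 15: prefix='00' -> emit 'e', reset

Answer: lpklelke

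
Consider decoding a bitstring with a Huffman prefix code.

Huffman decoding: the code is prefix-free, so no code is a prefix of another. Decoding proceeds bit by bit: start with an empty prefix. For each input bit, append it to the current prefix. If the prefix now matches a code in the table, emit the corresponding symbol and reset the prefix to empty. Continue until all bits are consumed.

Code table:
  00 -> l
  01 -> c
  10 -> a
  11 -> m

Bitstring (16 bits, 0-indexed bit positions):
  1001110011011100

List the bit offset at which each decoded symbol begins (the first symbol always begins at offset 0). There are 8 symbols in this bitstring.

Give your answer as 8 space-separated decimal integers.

Answer: 0 2 4 6 8 10 12 14

Derivation:
Bit 0: prefix='1' (no match yet)
Bit 1: prefix='10' -> emit 'a', reset
Bit 2: prefix='0' (no match yet)
Bit 3: prefix='01' -> emit 'c', reset
Bit 4: prefix='1' (no match yet)
Bit 5: prefix='11' -> emit 'm', reset
Bit 6: prefix='0' (no match yet)
Bit 7: prefix='00' -> emit 'l', reset
Bit 8: prefix='1' (no match yet)
Bit 9: prefix='11' -> emit 'm', reset
Bit 10: prefix='0' (no match yet)
Bit 11: prefix='01' -> emit 'c', reset
Bit 12: prefix='1' (no match yet)
Bit 13: prefix='11' -> emit 'm', reset
Bit 14: prefix='0' (no match yet)
Bit 15: prefix='00' -> emit 'l', reset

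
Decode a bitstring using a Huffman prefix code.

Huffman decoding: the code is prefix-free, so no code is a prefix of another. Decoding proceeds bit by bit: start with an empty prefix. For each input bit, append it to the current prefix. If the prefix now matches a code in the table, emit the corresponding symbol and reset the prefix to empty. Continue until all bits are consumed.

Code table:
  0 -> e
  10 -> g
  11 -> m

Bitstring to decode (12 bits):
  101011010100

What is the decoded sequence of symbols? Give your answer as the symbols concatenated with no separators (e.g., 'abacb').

Bit 0: prefix='1' (no match yet)
Bit 1: prefix='10' -> emit 'g', reset
Bit 2: prefix='1' (no match yet)
Bit 3: prefix='10' -> emit 'g', reset
Bit 4: prefix='1' (no match yet)
Bit 5: prefix='11' -> emit 'm', reset
Bit 6: prefix='0' -> emit 'e', reset
Bit 7: prefix='1' (no match yet)
Bit 8: prefix='10' -> emit 'g', reset
Bit 9: prefix='1' (no match yet)
Bit 10: prefix='10' -> emit 'g', reset
Bit 11: prefix='0' -> emit 'e', reset

Answer: ggmegge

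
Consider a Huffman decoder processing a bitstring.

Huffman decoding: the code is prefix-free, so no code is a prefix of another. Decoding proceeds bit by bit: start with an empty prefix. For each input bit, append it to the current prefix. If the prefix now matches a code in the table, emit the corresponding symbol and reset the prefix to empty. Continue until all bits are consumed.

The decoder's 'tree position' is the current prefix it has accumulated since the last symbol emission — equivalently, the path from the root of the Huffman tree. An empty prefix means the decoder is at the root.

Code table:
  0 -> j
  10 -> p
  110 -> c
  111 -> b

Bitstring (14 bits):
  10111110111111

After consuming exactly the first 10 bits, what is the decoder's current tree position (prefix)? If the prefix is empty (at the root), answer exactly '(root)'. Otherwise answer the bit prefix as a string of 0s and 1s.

Bit 0: prefix='1' (no match yet)
Bit 1: prefix='10' -> emit 'p', reset
Bit 2: prefix='1' (no match yet)
Bit 3: prefix='11' (no match yet)
Bit 4: prefix='111' -> emit 'b', reset
Bit 5: prefix='1' (no match yet)
Bit 6: prefix='11' (no match yet)
Bit 7: prefix='110' -> emit 'c', reset
Bit 8: prefix='1' (no match yet)
Bit 9: prefix='11' (no match yet)

Answer: 11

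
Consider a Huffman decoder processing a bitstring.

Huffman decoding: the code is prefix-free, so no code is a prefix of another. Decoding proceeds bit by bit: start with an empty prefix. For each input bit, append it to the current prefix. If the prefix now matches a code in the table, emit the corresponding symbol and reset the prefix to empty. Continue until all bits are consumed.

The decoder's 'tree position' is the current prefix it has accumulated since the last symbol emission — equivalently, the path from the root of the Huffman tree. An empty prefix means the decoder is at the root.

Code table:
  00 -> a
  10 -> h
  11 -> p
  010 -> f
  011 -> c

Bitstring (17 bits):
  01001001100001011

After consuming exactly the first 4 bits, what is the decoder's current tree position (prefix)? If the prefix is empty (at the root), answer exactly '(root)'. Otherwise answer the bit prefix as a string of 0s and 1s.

Answer: 0

Derivation:
Bit 0: prefix='0' (no match yet)
Bit 1: prefix='01' (no match yet)
Bit 2: prefix='010' -> emit 'f', reset
Bit 3: prefix='0' (no match yet)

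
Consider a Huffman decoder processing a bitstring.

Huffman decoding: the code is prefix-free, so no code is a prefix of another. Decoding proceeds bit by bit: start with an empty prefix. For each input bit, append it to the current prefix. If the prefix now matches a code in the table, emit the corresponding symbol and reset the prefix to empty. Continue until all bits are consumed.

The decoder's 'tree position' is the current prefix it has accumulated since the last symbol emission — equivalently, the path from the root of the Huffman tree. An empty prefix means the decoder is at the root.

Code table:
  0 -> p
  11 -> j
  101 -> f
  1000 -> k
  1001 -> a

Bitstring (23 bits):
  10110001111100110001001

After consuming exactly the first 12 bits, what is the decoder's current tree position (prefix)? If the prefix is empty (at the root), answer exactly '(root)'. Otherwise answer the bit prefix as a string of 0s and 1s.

Answer: 1

Derivation:
Bit 0: prefix='1' (no match yet)
Bit 1: prefix='10' (no match yet)
Bit 2: prefix='101' -> emit 'f', reset
Bit 3: prefix='1' (no match yet)
Bit 4: prefix='10' (no match yet)
Bit 5: prefix='100' (no match yet)
Bit 6: prefix='1000' -> emit 'k', reset
Bit 7: prefix='1' (no match yet)
Bit 8: prefix='11' -> emit 'j', reset
Bit 9: prefix='1' (no match yet)
Bit 10: prefix='11' -> emit 'j', reset
Bit 11: prefix='1' (no match yet)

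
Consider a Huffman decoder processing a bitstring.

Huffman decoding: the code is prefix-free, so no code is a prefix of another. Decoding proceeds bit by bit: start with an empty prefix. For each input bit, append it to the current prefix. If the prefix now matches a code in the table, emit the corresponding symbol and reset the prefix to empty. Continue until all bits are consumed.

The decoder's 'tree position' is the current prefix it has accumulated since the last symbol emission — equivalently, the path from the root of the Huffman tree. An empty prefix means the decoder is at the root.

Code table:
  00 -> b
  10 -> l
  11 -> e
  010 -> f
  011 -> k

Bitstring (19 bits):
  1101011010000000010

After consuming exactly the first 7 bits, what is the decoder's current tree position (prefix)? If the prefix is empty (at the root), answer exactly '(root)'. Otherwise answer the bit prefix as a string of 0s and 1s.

Bit 0: prefix='1' (no match yet)
Bit 1: prefix='11' -> emit 'e', reset
Bit 2: prefix='0' (no match yet)
Bit 3: prefix='01' (no match yet)
Bit 4: prefix='010' -> emit 'f', reset
Bit 5: prefix='1' (no match yet)
Bit 6: prefix='11' -> emit 'e', reset

Answer: (root)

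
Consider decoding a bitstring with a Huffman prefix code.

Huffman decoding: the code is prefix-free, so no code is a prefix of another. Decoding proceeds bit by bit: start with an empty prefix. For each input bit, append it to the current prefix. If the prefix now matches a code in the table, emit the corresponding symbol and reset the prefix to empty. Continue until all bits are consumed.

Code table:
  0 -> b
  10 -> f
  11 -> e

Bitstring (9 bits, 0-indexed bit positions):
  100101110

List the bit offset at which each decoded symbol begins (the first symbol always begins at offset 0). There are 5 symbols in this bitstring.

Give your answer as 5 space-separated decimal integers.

Bit 0: prefix='1' (no match yet)
Bit 1: prefix='10' -> emit 'f', reset
Bit 2: prefix='0' -> emit 'b', reset
Bit 3: prefix='1' (no match yet)
Bit 4: prefix='10' -> emit 'f', reset
Bit 5: prefix='1' (no match yet)
Bit 6: prefix='11' -> emit 'e', reset
Bit 7: prefix='1' (no match yet)
Bit 8: prefix='10' -> emit 'f', reset

Answer: 0 2 3 5 7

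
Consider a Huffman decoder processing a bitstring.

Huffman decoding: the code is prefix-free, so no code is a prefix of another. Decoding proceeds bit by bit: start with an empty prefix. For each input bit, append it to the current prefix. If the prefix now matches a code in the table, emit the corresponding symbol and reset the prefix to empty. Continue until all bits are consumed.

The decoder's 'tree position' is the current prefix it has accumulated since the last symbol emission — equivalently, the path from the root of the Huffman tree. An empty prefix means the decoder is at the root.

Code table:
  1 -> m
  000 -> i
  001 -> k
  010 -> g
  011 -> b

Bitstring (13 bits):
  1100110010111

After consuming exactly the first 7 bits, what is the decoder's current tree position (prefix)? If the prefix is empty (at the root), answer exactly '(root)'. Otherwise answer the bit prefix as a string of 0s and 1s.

Answer: 0

Derivation:
Bit 0: prefix='1' -> emit 'm', reset
Bit 1: prefix='1' -> emit 'm', reset
Bit 2: prefix='0' (no match yet)
Bit 3: prefix='00' (no match yet)
Bit 4: prefix='001' -> emit 'k', reset
Bit 5: prefix='1' -> emit 'm', reset
Bit 6: prefix='0' (no match yet)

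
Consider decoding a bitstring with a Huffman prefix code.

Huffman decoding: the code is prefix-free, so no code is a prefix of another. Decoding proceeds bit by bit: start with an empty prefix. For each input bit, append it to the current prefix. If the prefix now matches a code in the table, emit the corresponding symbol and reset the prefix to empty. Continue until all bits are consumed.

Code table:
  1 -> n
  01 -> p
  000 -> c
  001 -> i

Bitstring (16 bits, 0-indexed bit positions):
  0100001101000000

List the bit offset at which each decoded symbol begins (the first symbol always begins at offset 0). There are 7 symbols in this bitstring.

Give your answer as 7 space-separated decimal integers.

Bit 0: prefix='0' (no match yet)
Bit 1: prefix='01' -> emit 'p', reset
Bit 2: prefix='0' (no match yet)
Bit 3: prefix='00' (no match yet)
Bit 4: prefix='000' -> emit 'c', reset
Bit 5: prefix='0' (no match yet)
Bit 6: prefix='01' -> emit 'p', reset
Bit 7: prefix='1' -> emit 'n', reset
Bit 8: prefix='0' (no match yet)
Bit 9: prefix='01' -> emit 'p', reset
Bit 10: prefix='0' (no match yet)
Bit 11: prefix='00' (no match yet)
Bit 12: prefix='000' -> emit 'c', reset
Bit 13: prefix='0' (no match yet)
Bit 14: prefix='00' (no match yet)
Bit 15: prefix='000' -> emit 'c', reset

Answer: 0 2 5 7 8 10 13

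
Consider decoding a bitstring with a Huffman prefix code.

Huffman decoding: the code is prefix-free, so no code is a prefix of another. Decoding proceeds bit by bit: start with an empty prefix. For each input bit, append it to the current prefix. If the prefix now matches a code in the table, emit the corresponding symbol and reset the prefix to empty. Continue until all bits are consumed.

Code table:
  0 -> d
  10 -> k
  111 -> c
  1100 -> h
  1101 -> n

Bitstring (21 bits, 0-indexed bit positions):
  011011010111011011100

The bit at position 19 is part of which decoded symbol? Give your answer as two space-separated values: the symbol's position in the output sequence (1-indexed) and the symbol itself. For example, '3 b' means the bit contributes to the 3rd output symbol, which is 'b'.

Answer: 8 h

Derivation:
Bit 0: prefix='0' -> emit 'd', reset
Bit 1: prefix='1' (no match yet)
Bit 2: prefix='11' (no match yet)
Bit 3: prefix='110' (no match yet)
Bit 4: prefix='1101' -> emit 'n', reset
Bit 5: prefix='1' (no match yet)
Bit 6: prefix='10' -> emit 'k', reset
Bit 7: prefix='1' (no match yet)
Bit 8: prefix='10' -> emit 'k', reset
Bit 9: prefix='1' (no match yet)
Bit 10: prefix='11' (no match yet)
Bit 11: prefix='111' -> emit 'c', reset
Bit 12: prefix='0' -> emit 'd', reset
Bit 13: prefix='1' (no match yet)
Bit 14: prefix='11' (no match yet)
Bit 15: prefix='110' (no match yet)
Bit 16: prefix='1101' -> emit 'n', reset
Bit 17: prefix='1' (no match yet)
Bit 18: prefix='11' (no match yet)
Bit 19: prefix='110' (no match yet)
Bit 20: prefix='1100' -> emit 'h', reset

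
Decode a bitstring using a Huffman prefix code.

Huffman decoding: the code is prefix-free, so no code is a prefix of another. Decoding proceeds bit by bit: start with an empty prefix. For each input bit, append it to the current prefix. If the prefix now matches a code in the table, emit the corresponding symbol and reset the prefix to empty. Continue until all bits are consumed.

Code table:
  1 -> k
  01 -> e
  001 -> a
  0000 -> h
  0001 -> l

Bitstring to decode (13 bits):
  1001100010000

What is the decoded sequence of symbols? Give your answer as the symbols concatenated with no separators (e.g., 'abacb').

Answer: kaklh

Derivation:
Bit 0: prefix='1' -> emit 'k', reset
Bit 1: prefix='0' (no match yet)
Bit 2: prefix='00' (no match yet)
Bit 3: prefix='001' -> emit 'a', reset
Bit 4: prefix='1' -> emit 'k', reset
Bit 5: prefix='0' (no match yet)
Bit 6: prefix='00' (no match yet)
Bit 7: prefix='000' (no match yet)
Bit 8: prefix='0001' -> emit 'l', reset
Bit 9: prefix='0' (no match yet)
Bit 10: prefix='00' (no match yet)
Bit 11: prefix='000' (no match yet)
Bit 12: prefix='0000' -> emit 'h', reset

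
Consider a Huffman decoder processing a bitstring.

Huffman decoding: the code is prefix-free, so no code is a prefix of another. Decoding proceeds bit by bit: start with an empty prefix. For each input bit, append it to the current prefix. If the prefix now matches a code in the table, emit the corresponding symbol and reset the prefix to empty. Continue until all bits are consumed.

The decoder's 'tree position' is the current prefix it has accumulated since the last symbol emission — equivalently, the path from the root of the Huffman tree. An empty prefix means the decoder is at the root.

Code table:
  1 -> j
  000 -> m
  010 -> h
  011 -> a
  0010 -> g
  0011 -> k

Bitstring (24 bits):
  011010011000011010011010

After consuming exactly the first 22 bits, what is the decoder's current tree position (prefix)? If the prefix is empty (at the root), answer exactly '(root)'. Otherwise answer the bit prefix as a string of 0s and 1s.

Bit 0: prefix='0' (no match yet)
Bit 1: prefix='01' (no match yet)
Bit 2: prefix='011' -> emit 'a', reset
Bit 3: prefix='0' (no match yet)
Bit 4: prefix='01' (no match yet)
Bit 5: prefix='010' -> emit 'h', reset
Bit 6: prefix='0' (no match yet)
Bit 7: prefix='01' (no match yet)
Bit 8: prefix='011' -> emit 'a', reset
Bit 9: prefix='0' (no match yet)
Bit 10: prefix='00' (no match yet)
Bit 11: prefix='000' -> emit 'm', reset
Bit 12: prefix='0' (no match yet)
Bit 13: prefix='01' (no match yet)
Bit 14: prefix='011' -> emit 'a', reset
Bit 15: prefix='0' (no match yet)
Bit 16: prefix='01' (no match yet)
Bit 17: prefix='010' -> emit 'h', reset
Bit 18: prefix='0' (no match yet)
Bit 19: prefix='01' (no match yet)
Bit 20: prefix='011' -> emit 'a', reset
Bit 21: prefix='0' (no match yet)

Answer: 0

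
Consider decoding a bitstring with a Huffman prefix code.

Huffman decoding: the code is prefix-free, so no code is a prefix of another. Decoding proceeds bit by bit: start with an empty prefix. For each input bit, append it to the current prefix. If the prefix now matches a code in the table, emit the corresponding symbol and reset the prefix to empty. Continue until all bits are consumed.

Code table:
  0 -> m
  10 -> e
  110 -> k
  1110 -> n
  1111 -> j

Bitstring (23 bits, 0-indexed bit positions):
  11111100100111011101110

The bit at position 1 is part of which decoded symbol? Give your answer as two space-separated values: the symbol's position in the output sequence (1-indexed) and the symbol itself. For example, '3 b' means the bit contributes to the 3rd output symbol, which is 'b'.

Bit 0: prefix='1' (no match yet)
Bit 1: prefix='11' (no match yet)
Bit 2: prefix='111' (no match yet)
Bit 3: prefix='1111' -> emit 'j', reset
Bit 4: prefix='1' (no match yet)
Bit 5: prefix='11' (no match yet)

Answer: 1 j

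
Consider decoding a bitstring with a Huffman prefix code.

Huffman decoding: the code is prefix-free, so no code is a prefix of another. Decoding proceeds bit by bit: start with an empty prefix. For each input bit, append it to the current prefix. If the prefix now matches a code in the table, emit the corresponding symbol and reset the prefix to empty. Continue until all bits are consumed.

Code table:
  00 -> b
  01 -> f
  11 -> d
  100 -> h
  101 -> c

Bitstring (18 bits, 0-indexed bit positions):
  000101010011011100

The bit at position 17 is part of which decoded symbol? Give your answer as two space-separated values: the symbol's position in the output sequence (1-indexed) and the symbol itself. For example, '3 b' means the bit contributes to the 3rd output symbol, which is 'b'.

Bit 0: prefix='0' (no match yet)
Bit 1: prefix='00' -> emit 'b', reset
Bit 2: prefix='0' (no match yet)
Bit 3: prefix='01' -> emit 'f', reset
Bit 4: prefix='0' (no match yet)
Bit 5: prefix='01' -> emit 'f', reset
Bit 6: prefix='0' (no match yet)
Bit 7: prefix='01' -> emit 'f', reset
Bit 8: prefix='0' (no match yet)
Bit 9: prefix='00' -> emit 'b', reset
Bit 10: prefix='1' (no match yet)
Bit 11: prefix='11' -> emit 'd', reset
Bit 12: prefix='0' (no match yet)
Bit 13: prefix='01' -> emit 'f', reset
Bit 14: prefix='1' (no match yet)
Bit 15: prefix='11' -> emit 'd', reset
Bit 16: prefix='0' (no match yet)
Bit 17: prefix='00' -> emit 'b', reset

Answer: 9 b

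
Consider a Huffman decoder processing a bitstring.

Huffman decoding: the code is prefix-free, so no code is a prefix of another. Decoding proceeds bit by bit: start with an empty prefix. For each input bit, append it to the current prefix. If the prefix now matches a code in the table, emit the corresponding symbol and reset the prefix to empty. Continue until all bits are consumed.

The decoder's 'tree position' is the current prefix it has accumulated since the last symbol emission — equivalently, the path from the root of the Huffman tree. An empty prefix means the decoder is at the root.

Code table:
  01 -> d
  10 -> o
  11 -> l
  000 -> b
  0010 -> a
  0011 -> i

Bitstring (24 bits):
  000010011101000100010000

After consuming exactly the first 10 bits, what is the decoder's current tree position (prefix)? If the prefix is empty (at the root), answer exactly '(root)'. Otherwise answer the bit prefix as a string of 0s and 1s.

Answer: 1

Derivation:
Bit 0: prefix='0' (no match yet)
Bit 1: prefix='00' (no match yet)
Bit 2: prefix='000' -> emit 'b', reset
Bit 3: prefix='0' (no match yet)
Bit 4: prefix='01' -> emit 'd', reset
Bit 5: prefix='0' (no match yet)
Bit 6: prefix='00' (no match yet)
Bit 7: prefix='001' (no match yet)
Bit 8: prefix='0011' -> emit 'i', reset
Bit 9: prefix='1' (no match yet)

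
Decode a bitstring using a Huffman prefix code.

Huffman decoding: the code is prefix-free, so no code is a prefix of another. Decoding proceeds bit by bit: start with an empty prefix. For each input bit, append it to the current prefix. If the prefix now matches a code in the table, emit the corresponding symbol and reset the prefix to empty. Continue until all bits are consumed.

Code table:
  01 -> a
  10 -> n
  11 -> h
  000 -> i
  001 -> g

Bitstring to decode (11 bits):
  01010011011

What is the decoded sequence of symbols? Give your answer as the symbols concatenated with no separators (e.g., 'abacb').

Bit 0: prefix='0' (no match yet)
Bit 1: prefix='01' -> emit 'a', reset
Bit 2: prefix='0' (no match yet)
Bit 3: prefix='01' -> emit 'a', reset
Bit 4: prefix='0' (no match yet)
Bit 5: prefix='00' (no match yet)
Bit 6: prefix='001' -> emit 'g', reset
Bit 7: prefix='1' (no match yet)
Bit 8: prefix='10' -> emit 'n', reset
Bit 9: prefix='1' (no match yet)
Bit 10: prefix='11' -> emit 'h', reset

Answer: aagnh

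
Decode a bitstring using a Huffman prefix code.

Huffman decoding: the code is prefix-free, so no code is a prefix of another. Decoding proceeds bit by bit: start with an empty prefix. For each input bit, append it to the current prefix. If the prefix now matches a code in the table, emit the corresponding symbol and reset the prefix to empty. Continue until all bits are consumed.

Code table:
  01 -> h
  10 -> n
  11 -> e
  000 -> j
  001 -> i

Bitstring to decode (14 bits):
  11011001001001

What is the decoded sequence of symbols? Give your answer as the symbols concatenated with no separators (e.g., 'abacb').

Bit 0: prefix='1' (no match yet)
Bit 1: prefix='11' -> emit 'e', reset
Bit 2: prefix='0' (no match yet)
Bit 3: prefix='01' -> emit 'h', reset
Bit 4: prefix='1' (no match yet)
Bit 5: prefix='10' -> emit 'n', reset
Bit 6: prefix='0' (no match yet)
Bit 7: prefix='01' -> emit 'h', reset
Bit 8: prefix='0' (no match yet)
Bit 9: prefix='00' (no match yet)
Bit 10: prefix='001' -> emit 'i', reset
Bit 11: prefix='0' (no match yet)
Bit 12: prefix='00' (no match yet)
Bit 13: prefix='001' -> emit 'i', reset

Answer: ehnhii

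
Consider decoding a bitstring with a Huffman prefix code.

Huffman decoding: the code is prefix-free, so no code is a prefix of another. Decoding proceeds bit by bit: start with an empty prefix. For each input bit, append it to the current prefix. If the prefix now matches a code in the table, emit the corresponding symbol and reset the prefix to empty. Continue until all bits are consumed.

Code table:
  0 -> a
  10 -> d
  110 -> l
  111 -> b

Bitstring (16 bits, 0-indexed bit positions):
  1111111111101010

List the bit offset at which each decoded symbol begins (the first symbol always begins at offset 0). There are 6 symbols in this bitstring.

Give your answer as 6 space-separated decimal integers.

Answer: 0 3 6 9 12 14

Derivation:
Bit 0: prefix='1' (no match yet)
Bit 1: prefix='11' (no match yet)
Bit 2: prefix='111' -> emit 'b', reset
Bit 3: prefix='1' (no match yet)
Bit 4: prefix='11' (no match yet)
Bit 5: prefix='111' -> emit 'b', reset
Bit 6: prefix='1' (no match yet)
Bit 7: prefix='11' (no match yet)
Bit 8: prefix='111' -> emit 'b', reset
Bit 9: prefix='1' (no match yet)
Bit 10: prefix='11' (no match yet)
Bit 11: prefix='110' -> emit 'l', reset
Bit 12: prefix='1' (no match yet)
Bit 13: prefix='10' -> emit 'd', reset
Bit 14: prefix='1' (no match yet)
Bit 15: prefix='10' -> emit 'd', reset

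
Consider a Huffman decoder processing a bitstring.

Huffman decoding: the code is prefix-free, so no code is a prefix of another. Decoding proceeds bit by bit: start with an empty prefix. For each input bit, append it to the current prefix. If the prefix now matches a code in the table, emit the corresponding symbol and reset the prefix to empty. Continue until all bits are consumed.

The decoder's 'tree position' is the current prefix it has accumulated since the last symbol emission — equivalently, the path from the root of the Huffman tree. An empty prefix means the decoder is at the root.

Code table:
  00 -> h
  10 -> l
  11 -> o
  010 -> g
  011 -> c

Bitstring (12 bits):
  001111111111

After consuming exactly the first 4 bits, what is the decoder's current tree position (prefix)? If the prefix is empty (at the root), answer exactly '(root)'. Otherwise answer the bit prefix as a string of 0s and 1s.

Answer: (root)

Derivation:
Bit 0: prefix='0' (no match yet)
Bit 1: prefix='00' -> emit 'h', reset
Bit 2: prefix='1' (no match yet)
Bit 3: prefix='11' -> emit 'o', reset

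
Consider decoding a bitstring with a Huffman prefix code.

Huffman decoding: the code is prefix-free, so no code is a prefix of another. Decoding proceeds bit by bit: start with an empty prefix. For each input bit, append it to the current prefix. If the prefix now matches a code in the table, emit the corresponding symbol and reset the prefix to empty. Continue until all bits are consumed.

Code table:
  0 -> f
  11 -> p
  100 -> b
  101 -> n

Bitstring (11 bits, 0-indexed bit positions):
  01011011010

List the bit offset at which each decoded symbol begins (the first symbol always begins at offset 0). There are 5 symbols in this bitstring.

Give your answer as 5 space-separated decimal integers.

Bit 0: prefix='0' -> emit 'f', reset
Bit 1: prefix='1' (no match yet)
Bit 2: prefix='10' (no match yet)
Bit 3: prefix='101' -> emit 'n', reset
Bit 4: prefix='1' (no match yet)
Bit 5: prefix='10' (no match yet)
Bit 6: prefix='101' -> emit 'n', reset
Bit 7: prefix='1' (no match yet)
Bit 8: prefix='10' (no match yet)
Bit 9: prefix='101' -> emit 'n', reset
Bit 10: prefix='0' -> emit 'f', reset

Answer: 0 1 4 7 10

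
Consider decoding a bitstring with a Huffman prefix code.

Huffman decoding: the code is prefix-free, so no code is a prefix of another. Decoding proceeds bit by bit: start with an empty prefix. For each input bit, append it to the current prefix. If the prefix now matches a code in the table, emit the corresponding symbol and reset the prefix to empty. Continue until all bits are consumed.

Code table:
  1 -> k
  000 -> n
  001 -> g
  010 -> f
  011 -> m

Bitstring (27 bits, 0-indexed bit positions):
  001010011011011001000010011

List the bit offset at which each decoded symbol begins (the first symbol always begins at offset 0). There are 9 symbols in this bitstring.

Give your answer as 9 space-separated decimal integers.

Answer: 0 3 6 9 12 15 18 21 24

Derivation:
Bit 0: prefix='0' (no match yet)
Bit 1: prefix='00' (no match yet)
Bit 2: prefix='001' -> emit 'g', reset
Bit 3: prefix='0' (no match yet)
Bit 4: prefix='01' (no match yet)
Bit 5: prefix='010' -> emit 'f', reset
Bit 6: prefix='0' (no match yet)
Bit 7: prefix='01' (no match yet)
Bit 8: prefix='011' -> emit 'm', reset
Bit 9: prefix='0' (no match yet)
Bit 10: prefix='01' (no match yet)
Bit 11: prefix='011' -> emit 'm', reset
Bit 12: prefix='0' (no match yet)
Bit 13: prefix='01' (no match yet)
Bit 14: prefix='011' -> emit 'm', reset
Bit 15: prefix='0' (no match yet)
Bit 16: prefix='00' (no match yet)
Bit 17: prefix='001' -> emit 'g', reset
Bit 18: prefix='0' (no match yet)
Bit 19: prefix='00' (no match yet)
Bit 20: prefix='000' -> emit 'n', reset
Bit 21: prefix='0' (no match yet)
Bit 22: prefix='01' (no match yet)
Bit 23: prefix='010' -> emit 'f', reset
Bit 24: prefix='0' (no match yet)
Bit 25: prefix='01' (no match yet)
Bit 26: prefix='011' -> emit 'm', reset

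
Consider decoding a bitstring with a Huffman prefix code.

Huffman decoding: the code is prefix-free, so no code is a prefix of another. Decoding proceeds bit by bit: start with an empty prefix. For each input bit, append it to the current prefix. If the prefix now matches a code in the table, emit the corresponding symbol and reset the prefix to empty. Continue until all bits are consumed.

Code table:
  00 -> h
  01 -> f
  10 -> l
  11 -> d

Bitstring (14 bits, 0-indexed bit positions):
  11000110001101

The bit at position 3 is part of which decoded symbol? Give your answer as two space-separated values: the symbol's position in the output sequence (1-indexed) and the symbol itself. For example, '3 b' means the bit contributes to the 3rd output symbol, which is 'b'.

Answer: 2 h

Derivation:
Bit 0: prefix='1' (no match yet)
Bit 1: prefix='11' -> emit 'd', reset
Bit 2: prefix='0' (no match yet)
Bit 3: prefix='00' -> emit 'h', reset
Bit 4: prefix='0' (no match yet)
Bit 5: prefix='01' -> emit 'f', reset
Bit 6: prefix='1' (no match yet)
Bit 7: prefix='10' -> emit 'l', reset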